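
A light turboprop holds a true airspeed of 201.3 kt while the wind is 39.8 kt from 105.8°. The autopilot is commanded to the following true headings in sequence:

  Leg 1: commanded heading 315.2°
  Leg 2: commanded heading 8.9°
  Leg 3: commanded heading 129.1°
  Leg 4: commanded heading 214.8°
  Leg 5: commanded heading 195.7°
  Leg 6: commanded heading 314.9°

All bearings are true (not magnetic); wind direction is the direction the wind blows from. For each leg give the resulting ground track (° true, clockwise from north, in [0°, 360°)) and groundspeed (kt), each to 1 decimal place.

Leg 1: heading 315.2°; drift -4.7° → track 310.5°, groundspeed 236.8 kt
Leg 2: heading 8.9°; drift -10.9° → track 358.0°, groundspeed 209.8 kt
Leg 3: heading 129.1°; drift +5.5° → track 134.6°, groundspeed 165.5 kt
Leg 4: heading 214.8°; drift +10.0° → track 224.8°, groundspeed 217.5 kt
Leg 5: heading 195.7°; drift +11.2° → track 206.9°, groundspeed 205.1 kt
Leg 6: heading 314.9°; drift -4.7° → track 310.2°, groundspeed 236.9 kt

Leg 1: track=310.5°, groundspeed=236.8 kt
Leg 2: track=358.0°, groundspeed=209.8 kt
Leg 3: track=134.6°, groundspeed=165.5 kt
Leg 4: track=224.8°, groundspeed=217.5 kt
Leg 5: track=206.9°, groundspeed=205.1 kt
Leg 6: track=310.2°, groundspeed=236.9 kt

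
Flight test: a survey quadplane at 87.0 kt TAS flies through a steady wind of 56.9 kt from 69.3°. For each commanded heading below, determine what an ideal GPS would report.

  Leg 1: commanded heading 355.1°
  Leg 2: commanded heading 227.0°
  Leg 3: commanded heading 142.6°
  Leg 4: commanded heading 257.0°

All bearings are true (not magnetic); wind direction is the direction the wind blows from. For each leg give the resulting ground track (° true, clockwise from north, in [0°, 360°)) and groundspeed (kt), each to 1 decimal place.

Leg 1: track=317.7°, groundspeed=90.1 kt
Leg 2: track=235.8°, groundspeed=141.3 kt
Leg 3: track=180.2°, groundspeed=89.2 kt
Leg 4: track=254.0°, groundspeed=143.6 kt

Leg 1: heading 355.1°; drift -37.4° → track 317.7°, groundspeed 90.1 kt
Leg 2: heading 227.0°; drift +8.8° → track 235.8°, groundspeed 141.3 kt
Leg 3: heading 142.6°; drift +37.6° → track 180.2°, groundspeed 89.2 kt
Leg 4: heading 257.0°; drift -3.0° → track 254.0°, groundspeed 143.6 kt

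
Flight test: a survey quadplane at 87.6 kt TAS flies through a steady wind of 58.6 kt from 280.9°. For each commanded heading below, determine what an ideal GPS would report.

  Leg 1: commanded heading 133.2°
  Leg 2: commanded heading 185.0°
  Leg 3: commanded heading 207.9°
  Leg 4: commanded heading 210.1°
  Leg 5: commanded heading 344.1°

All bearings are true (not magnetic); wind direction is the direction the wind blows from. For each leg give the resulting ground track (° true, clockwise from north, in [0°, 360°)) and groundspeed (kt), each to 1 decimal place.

Leg 1: heading 133.2°; drift -12.9° → track 120.3°, groundspeed 140.7 kt
Leg 2: heading 185.0°; drift -31.9° → track 153.1°, groundspeed 110.3 kt
Leg 3: heading 207.9°; drift -38.5° → track 169.4°, groundspeed 90.0 kt
Leg 4: heading 210.1°; drift -39.0° → track 171.1°, groundspeed 87.9 kt
Leg 5: heading 344.1°; drift +40.5° → track 24.6°, groundspeed 80.5 kt

Leg 1: track=120.3°, groundspeed=140.7 kt
Leg 2: track=153.1°, groundspeed=110.3 kt
Leg 3: track=169.4°, groundspeed=90.0 kt
Leg 4: track=171.1°, groundspeed=87.9 kt
Leg 5: track=24.6°, groundspeed=80.5 kt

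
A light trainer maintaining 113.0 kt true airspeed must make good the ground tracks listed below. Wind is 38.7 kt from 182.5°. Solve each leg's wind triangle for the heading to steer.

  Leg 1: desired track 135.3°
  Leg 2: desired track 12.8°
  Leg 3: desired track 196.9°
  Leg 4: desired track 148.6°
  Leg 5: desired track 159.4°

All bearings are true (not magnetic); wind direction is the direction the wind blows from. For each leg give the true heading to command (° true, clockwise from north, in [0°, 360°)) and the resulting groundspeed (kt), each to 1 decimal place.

Leg 1: desired track 135.3°; wind correction +14.6° → command heading 149.9°, groundspeed 83.1 kt
Leg 2: desired track 12.8°; wind correction +3.5° → command heading 16.3°, groundspeed 150.9 kt
Leg 3: desired track 196.9°; wind correction -4.9° → command heading 192.0°, groundspeed 75.1 kt
Leg 4: desired track 148.6°; wind correction +11.0° → command heading 159.6°, groundspeed 78.8 kt
Leg 5: desired track 159.4°; wind correction +7.7° → command heading 167.1°, groundspeed 76.4 kt

Leg 1: heading=149.9°, groundspeed=83.1 kt
Leg 2: heading=16.3°, groundspeed=150.9 kt
Leg 3: heading=192.0°, groundspeed=75.1 kt
Leg 4: heading=159.6°, groundspeed=78.8 kt
Leg 5: heading=167.1°, groundspeed=76.4 kt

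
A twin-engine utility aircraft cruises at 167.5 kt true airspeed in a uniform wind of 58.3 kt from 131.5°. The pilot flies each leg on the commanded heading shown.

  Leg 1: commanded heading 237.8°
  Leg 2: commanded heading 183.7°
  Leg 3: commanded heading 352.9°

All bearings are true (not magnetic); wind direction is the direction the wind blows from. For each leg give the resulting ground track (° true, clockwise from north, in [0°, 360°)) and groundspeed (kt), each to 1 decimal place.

Leg 1: track=254.7°, groundspeed=192.2 kt
Leg 2: track=203.0°, groundspeed=139.6 kt
Leg 3: track=342.6°, groundspeed=214.7 kt

Leg 1: heading 237.8°; drift +16.9° → track 254.7°, groundspeed 192.2 kt
Leg 2: heading 183.7°; drift +19.3° → track 203.0°, groundspeed 139.6 kt
Leg 3: heading 352.9°; drift -10.3° → track 342.6°, groundspeed 214.7 kt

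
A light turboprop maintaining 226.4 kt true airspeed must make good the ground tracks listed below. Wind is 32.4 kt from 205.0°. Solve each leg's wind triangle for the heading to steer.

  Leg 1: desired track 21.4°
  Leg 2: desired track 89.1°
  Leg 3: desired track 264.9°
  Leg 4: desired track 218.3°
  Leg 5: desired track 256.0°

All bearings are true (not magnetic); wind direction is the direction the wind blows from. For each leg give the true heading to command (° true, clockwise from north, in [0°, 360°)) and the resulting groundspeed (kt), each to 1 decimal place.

Leg 1: desired track 21.4°; wind correction -0.5° → command heading 20.9°, groundspeed 258.7 kt
Leg 2: desired track 89.1°; wind correction +7.4° → command heading 96.5°, groundspeed 238.7 kt
Leg 3: desired track 264.9°; wind correction -7.1° → command heading 257.8°, groundspeed 208.4 kt
Leg 4: desired track 218.3°; wind correction -1.9° → command heading 216.4°, groundspeed 194.7 kt
Leg 5: desired track 256.0°; wind correction -6.4° → command heading 249.6°, groundspeed 204.6 kt

Leg 1: heading=20.9°, groundspeed=258.7 kt
Leg 2: heading=96.5°, groundspeed=238.7 kt
Leg 3: heading=257.8°, groundspeed=208.4 kt
Leg 4: heading=216.4°, groundspeed=194.7 kt
Leg 5: heading=249.6°, groundspeed=204.6 kt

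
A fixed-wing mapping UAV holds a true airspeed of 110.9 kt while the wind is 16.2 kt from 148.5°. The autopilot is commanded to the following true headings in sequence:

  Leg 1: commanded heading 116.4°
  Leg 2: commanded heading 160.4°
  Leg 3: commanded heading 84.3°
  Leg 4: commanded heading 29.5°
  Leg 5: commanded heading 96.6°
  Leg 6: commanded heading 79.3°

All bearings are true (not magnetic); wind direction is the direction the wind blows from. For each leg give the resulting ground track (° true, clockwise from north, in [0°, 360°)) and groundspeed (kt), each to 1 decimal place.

Leg 1: heading 116.4°; drift -5.1° → track 111.3°, groundspeed 97.6 kt
Leg 2: heading 160.4°; drift +2.0° → track 162.4°, groundspeed 95.1 kt
Leg 3: heading 84.3°; drift -8.0° → track 76.3°, groundspeed 104.9 kt
Leg 4: heading 29.5°; drift -6.8° → track 22.7°, groundspeed 119.6 kt
Leg 5: heading 96.6°; drift -7.2° → track 89.4°, groundspeed 101.7 kt
Leg 6: heading 79.3°; drift -8.2° → track 71.1°, groundspeed 106.2 kt

Leg 1: track=111.3°, groundspeed=97.6 kt
Leg 2: track=162.4°, groundspeed=95.1 kt
Leg 3: track=76.3°, groundspeed=104.9 kt
Leg 4: track=22.7°, groundspeed=119.6 kt
Leg 5: track=89.4°, groundspeed=101.7 kt
Leg 6: track=71.1°, groundspeed=106.2 kt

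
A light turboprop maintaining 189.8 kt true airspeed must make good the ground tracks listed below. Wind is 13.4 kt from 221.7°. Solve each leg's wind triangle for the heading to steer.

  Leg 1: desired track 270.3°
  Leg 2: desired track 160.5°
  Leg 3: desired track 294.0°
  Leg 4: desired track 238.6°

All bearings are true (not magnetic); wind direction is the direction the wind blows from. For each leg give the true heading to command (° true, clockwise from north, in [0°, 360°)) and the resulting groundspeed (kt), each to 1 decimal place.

Leg 1: desired track 270.3°; wind correction -3.0° → command heading 267.3°, groundspeed 180.7 kt
Leg 2: desired track 160.5°; wind correction +3.5° → command heading 164.0°, groundspeed 183.0 kt
Leg 3: desired track 294.0°; wind correction -3.9° → command heading 290.1°, groundspeed 185.3 kt
Leg 4: desired track 238.6°; wind correction -1.2° → command heading 237.4°, groundspeed 176.9 kt

Leg 1: heading=267.3°, groundspeed=180.7 kt
Leg 2: heading=164.0°, groundspeed=183.0 kt
Leg 3: heading=290.1°, groundspeed=185.3 kt
Leg 4: heading=237.4°, groundspeed=176.9 kt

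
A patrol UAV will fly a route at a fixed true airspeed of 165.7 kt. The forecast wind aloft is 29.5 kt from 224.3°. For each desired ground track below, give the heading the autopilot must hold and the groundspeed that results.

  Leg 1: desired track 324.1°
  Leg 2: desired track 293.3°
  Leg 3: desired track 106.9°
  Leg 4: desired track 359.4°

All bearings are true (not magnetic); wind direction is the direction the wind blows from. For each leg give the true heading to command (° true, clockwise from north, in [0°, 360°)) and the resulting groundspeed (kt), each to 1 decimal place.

Leg 1: desired track 324.1°; wind correction -10.1° → command heading 314.0°, groundspeed 168.2 kt
Leg 2: desired track 293.3°; wind correction -9.6° → command heading 283.7°, groundspeed 152.8 kt
Leg 3: desired track 106.9°; wind correction +9.1° → command heading 116.0°, groundspeed 177.2 kt
Leg 4: desired track 359.4°; wind correction -7.2° → command heading 352.2°, groundspeed 185.3 kt

Leg 1: heading=314.0°, groundspeed=168.2 kt
Leg 2: heading=283.7°, groundspeed=152.8 kt
Leg 3: heading=116.0°, groundspeed=177.2 kt
Leg 4: heading=352.2°, groundspeed=185.3 kt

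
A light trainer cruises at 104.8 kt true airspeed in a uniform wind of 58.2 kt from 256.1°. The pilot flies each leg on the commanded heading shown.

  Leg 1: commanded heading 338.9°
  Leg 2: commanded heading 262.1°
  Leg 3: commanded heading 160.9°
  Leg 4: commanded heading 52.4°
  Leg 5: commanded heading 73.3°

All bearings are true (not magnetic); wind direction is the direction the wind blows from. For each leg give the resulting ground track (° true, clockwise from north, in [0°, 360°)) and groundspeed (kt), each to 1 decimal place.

Leg 1: track=9.5°, groundspeed=113.3 kt
Leg 2: track=269.5°, groundspeed=47.3 kt
Leg 3: track=133.1°, groundspeed=124.4 kt
Leg 4: track=60.8°, groundspeed=159.8 kt
Leg 5: track=74.3°, groundspeed=163.0 kt

Leg 1: heading 338.9°; drift +30.6° → track 9.5°, groundspeed 113.3 kt
Leg 2: heading 262.1°; drift +7.4° → track 269.5°, groundspeed 47.3 kt
Leg 3: heading 160.9°; drift -27.8° → track 133.1°, groundspeed 124.4 kt
Leg 4: heading 52.4°; drift +8.4° → track 60.8°, groundspeed 159.8 kt
Leg 5: heading 73.3°; drift +1.0° → track 74.3°, groundspeed 163.0 kt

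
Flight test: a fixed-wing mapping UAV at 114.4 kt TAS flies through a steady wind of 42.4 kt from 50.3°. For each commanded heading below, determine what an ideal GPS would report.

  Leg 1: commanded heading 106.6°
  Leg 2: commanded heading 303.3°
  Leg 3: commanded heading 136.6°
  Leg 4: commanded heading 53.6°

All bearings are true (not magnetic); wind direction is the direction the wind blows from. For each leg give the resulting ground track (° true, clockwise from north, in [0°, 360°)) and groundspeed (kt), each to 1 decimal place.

Leg 1: heading 106.6°; drift +21.2° → track 127.8°, groundspeed 97.5 kt
Leg 2: heading 303.3°; drift -17.7° → track 285.6°, groundspeed 133.1 kt
Leg 3: heading 136.6°; drift +20.8° → track 157.4°, groundspeed 119.4 kt
Leg 4: heading 53.6°; drift +1.9° → track 55.5°, groundspeed 72.1 kt

Leg 1: track=127.8°, groundspeed=97.5 kt
Leg 2: track=285.6°, groundspeed=133.1 kt
Leg 3: track=157.4°, groundspeed=119.4 kt
Leg 4: track=55.5°, groundspeed=72.1 kt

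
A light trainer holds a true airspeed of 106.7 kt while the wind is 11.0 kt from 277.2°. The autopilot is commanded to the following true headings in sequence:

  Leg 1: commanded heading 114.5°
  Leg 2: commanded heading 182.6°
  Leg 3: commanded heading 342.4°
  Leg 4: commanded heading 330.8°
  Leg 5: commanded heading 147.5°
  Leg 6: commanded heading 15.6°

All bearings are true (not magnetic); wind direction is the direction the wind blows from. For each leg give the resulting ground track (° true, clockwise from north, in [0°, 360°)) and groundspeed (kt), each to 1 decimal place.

Leg 1: heading 114.5°; drift -1.6° → track 112.9°, groundspeed 117.2 kt
Leg 2: heading 182.6°; drift -5.8° → track 176.8°, groundspeed 108.1 kt
Leg 3: heading 342.4°; drift +5.6° → track 348.0°, groundspeed 102.6 kt
Leg 4: heading 330.8°; drift +5.1° → track 335.9°, groundspeed 100.6 kt
Leg 5: heading 147.5°; drift -4.3° → track 143.2°, groundspeed 114.0 kt
Leg 6: heading 15.6°; drift +5.7° → track 21.3°, groundspeed 108.9 kt

Leg 1: track=112.9°, groundspeed=117.2 kt
Leg 2: track=176.8°, groundspeed=108.1 kt
Leg 3: track=348.0°, groundspeed=102.6 kt
Leg 4: track=335.9°, groundspeed=100.6 kt
Leg 5: track=143.2°, groundspeed=114.0 kt
Leg 6: track=21.3°, groundspeed=108.9 kt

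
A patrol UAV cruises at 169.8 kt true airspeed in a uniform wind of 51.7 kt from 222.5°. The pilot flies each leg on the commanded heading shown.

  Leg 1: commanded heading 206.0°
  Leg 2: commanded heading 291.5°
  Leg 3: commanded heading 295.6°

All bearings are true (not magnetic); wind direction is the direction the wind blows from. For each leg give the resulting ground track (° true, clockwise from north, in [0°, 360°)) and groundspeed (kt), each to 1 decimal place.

Leg 1: track=199.0°, groundspeed=121.1 kt
Leg 2: track=309.2°, groundspeed=158.8 kt
Leg 3: track=313.3°, groundspeed=162.5 kt

Leg 1: heading 206.0°; drift -7.0° → track 199.0°, groundspeed 121.1 kt
Leg 2: heading 291.5°; drift +17.7° → track 309.2°, groundspeed 158.8 kt
Leg 3: heading 295.6°; drift +17.7° → track 313.3°, groundspeed 162.5 kt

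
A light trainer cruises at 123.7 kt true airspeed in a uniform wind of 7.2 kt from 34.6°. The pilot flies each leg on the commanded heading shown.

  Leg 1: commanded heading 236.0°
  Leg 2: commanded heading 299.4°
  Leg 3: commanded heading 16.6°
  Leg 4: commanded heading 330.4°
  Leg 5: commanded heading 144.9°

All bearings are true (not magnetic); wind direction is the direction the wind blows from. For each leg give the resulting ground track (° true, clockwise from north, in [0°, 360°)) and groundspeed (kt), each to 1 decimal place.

Leg 1: heading 236.0°; drift -1.2° → track 234.8°, groundspeed 130.4 kt
Leg 2: heading 299.4°; drift -3.3° → track 296.1°, groundspeed 124.6 kt
Leg 3: heading 16.6°; drift -1.1° → track 15.5°, groundspeed 116.9 kt
Leg 4: heading 330.4°; drift -3.1° → track 327.3°, groundspeed 120.7 kt
Leg 5: heading 144.9°; drift +3.1° → track 148.0°, groundspeed 126.4 kt

Leg 1: track=234.8°, groundspeed=130.4 kt
Leg 2: track=296.1°, groundspeed=124.6 kt
Leg 3: track=15.5°, groundspeed=116.9 kt
Leg 4: track=327.3°, groundspeed=120.7 kt
Leg 5: track=148.0°, groundspeed=126.4 kt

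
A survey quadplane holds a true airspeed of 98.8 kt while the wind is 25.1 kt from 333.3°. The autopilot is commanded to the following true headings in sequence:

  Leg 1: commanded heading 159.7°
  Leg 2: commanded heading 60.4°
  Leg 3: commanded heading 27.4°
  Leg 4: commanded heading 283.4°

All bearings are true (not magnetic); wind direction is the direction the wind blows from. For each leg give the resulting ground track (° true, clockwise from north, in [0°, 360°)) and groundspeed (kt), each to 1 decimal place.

Leg 1: heading 159.7°; drift -1.3° → track 158.4°, groundspeed 123.8 kt
Leg 2: heading 60.4°; drift +14.4° → track 74.8°, groundspeed 100.7 kt
Leg 3: heading 27.4°; drift +13.6° → track 41.0°, groundspeed 86.5 kt
Leg 4: heading 283.4°; drift -13.1° → track 270.3°, groundspeed 84.8 kt

Leg 1: track=158.4°, groundspeed=123.8 kt
Leg 2: track=74.8°, groundspeed=100.7 kt
Leg 3: track=41.0°, groundspeed=86.5 kt
Leg 4: track=270.3°, groundspeed=84.8 kt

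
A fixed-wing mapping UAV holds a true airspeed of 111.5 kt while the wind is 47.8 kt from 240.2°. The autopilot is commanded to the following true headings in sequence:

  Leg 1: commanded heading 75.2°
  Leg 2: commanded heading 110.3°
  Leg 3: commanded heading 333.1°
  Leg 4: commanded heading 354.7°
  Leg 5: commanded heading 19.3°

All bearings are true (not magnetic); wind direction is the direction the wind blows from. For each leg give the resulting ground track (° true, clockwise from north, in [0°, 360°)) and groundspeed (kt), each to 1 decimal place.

Leg 1: heading 75.2°; drift -4.5° → track 70.7°, groundspeed 158.2 kt
Leg 2: heading 110.3°; drift -14.5° → track 95.8°, groundspeed 146.8 kt
Leg 3: heading 333.1°; drift +22.7° → track 355.8°, groundspeed 123.5 kt
Leg 4: heading 354.7°; drift +18.3° → track 13.0°, groundspeed 138.3 kt
Leg 5: heading 19.3°; drift +12.0° → track 31.3°, groundspeed 150.9 kt

Leg 1: track=70.7°, groundspeed=158.2 kt
Leg 2: track=95.8°, groundspeed=146.8 kt
Leg 3: track=355.8°, groundspeed=123.5 kt
Leg 4: track=13.0°, groundspeed=138.3 kt
Leg 5: track=31.3°, groundspeed=150.9 kt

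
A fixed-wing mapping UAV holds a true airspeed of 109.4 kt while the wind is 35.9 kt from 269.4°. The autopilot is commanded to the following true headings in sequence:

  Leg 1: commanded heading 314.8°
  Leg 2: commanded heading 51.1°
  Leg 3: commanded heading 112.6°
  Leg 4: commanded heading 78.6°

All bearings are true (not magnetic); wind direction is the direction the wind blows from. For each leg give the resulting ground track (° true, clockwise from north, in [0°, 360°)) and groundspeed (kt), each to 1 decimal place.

Leg 1: track=331.7°, groundspeed=88.0 kt
Leg 2: track=60.3°, groundspeed=139.4 kt
Leg 3: track=106.9°, groundspeed=143.1 kt
Leg 4: track=81.3°, groundspeed=144.8 kt

Leg 1: heading 314.8°; drift +16.9° → track 331.7°, groundspeed 88.0 kt
Leg 2: heading 51.1°; drift +9.2° → track 60.3°, groundspeed 139.4 kt
Leg 3: heading 112.6°; drift -5.7° → track 106.9°, groundspeed 143.1 kt
Leg 4: heading 78.6°; drift +2.7° → track 81.3°, groundspeed 144.8 kt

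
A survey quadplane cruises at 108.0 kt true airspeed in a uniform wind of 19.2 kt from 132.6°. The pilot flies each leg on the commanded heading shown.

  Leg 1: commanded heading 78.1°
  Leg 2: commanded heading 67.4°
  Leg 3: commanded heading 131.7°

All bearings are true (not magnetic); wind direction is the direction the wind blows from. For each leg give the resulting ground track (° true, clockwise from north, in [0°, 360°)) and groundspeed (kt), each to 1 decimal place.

Leg 1: track=68.9°, groundspeed=98.1 kt
Leg 2: track=57.5°, groundspeed=101.5 kt
Leg 3: track=131.5°, groundspeed=88.8 kt

Leg 1: heading 78.1°; drift -9.2° → track 68.9°, groundspeed 98.1 kt
Leg 2: heading 67.4°; drift -9.9° → track 57.5°, groundspeed 101.5 kt
Leg 3: heading 131.7°; drift -0.2° → track 131.5°, groundspeed 88.8 kt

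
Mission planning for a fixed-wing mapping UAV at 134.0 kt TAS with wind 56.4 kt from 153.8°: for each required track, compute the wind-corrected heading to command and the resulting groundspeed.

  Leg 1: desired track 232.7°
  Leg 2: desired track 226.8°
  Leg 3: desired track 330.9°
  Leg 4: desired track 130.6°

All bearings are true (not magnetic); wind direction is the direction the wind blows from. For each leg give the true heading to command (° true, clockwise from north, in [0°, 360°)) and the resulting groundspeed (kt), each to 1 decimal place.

Leg 1: desired track 232.7°; wind correction -24.4° → command heading 208.3°, groundspeed 111.2 kt
Leg 2: desired track 226.8°; wind correction -23.7° → command heading 203.1°, groundspeed 106.2 kt
Leg 3: desired track 330.9°; wind correction -1.2° → command heading 329.7°, groundspeed 190.3 kt
Leg 4: desired track 130.6°; wind correction +9.5° → command heading 140.1°, groundspeed 80.3 kt

Leg 1: heading=208.3°, groundspeed=111.2 kt
Leg 2: heading=203.1°, groundspeed=106.2 kt
Leg 3: heading=329.7°, groundspeed=190.3 kt
Leg 4: heading=140.1°, groundspeed=80.3 kt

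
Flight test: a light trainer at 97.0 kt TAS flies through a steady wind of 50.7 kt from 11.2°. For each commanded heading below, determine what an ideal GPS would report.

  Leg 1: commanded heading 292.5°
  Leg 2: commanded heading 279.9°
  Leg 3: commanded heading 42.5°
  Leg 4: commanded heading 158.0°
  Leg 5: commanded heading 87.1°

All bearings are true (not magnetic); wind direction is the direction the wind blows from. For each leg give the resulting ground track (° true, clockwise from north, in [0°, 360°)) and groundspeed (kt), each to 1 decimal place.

Leg 1: heading 292.5°; drift -29.7° → track 262.8°, groundspeed 100.3 kt
Leg 2: heading 279.9°; drift -27.3° → track 252.6°, groundspeed 110.5 kt
Leg 3: heading 42.5°; drift +26.1° → track 68.6°, groundspeed 59.8 kt
Leg 4: heading 158.0°; drift +11.3° → track 169.3°, groundspeed 142.2 kt
Leg 5: heading 87.1°; drift +30.2° → track 117.3°, groundspeed 97.9 kt

Leg 1: track=262.8°, groundspeed=100.3 kt
Leg 2: track=252.6°, groundspeed=110.5 kt
Leg 3: track=68.6°, groundspeed=59.8 kt
Leg 4: track=169.3°, groundspeed=142.2 kt
Leg 5: track=117.3°, groundspeed=97.9 kt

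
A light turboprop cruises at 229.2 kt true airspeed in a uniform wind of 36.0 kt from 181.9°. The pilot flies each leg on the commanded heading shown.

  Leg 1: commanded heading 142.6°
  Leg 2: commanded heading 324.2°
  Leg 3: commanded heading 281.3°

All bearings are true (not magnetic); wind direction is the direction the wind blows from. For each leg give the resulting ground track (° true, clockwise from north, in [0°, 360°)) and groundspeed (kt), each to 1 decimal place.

Leg 1: heading 142.6°; drift -6.5° → track 136.1°, groundspeed 202.6 kt
Leg 2: heading 324.2°; drift +4.9° → track 329.1°, groundspeed 258.6 kt
Leg 3: heading 281.3°; drift +8.6° → track 289.9°, groundspeed 237.7 kt

Leg 1: track=136.1°, groundspeed=202.6 kt
Leg 2: track=329.1°, groundspeed=258.6 kt
Leg 3: track=289.9°, groundspeed=237.7 kt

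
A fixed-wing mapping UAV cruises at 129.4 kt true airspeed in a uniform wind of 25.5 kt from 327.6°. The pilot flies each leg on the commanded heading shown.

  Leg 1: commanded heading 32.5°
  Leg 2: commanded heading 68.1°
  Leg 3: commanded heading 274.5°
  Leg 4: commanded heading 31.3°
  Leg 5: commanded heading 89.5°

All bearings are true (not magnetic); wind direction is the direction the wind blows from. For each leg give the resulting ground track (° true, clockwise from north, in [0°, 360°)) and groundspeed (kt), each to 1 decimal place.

Leg 1: heading 32.5°; drift +11.0° → track 43.5°, groundspeed 120.8 kt
Leg 2: heading 68.1°; drift +10.6° → track 78.7°, groundspeed 136.4 kt
Leg 3: heading 274.5°; drift -10.1° → track 264.4°, groundspeed 115.9 kt
Leg 4: heading 31.3°; drift +11.0° → track 42.3°, groundspeed 120.3 kt
Leg 5: heading 89.5°; drift +8.6° → track 98.1°, groundspeed 144.5 kt

Leg 1: track=43.5°, groundspeed=120.8 kt
Leg 2: track=78.7°, groundspeed=136.4 kt
Leg 3: track=264.4°, groundspeed=115.9 kt
Leg 4: track=42.3°, groundspeed=120.3 kt
Leg 5: track=98.1°, groundspeed=144.5 kt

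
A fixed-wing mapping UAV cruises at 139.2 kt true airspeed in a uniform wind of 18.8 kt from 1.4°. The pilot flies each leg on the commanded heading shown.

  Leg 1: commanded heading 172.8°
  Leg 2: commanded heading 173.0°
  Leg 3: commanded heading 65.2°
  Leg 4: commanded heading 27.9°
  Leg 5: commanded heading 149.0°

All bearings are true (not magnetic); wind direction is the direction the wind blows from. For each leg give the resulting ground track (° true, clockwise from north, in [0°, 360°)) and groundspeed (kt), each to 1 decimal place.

Leg 1: heading 172.8°; drift +1.0° → track 173.8°, groundspeed 157.8 kt
Leg 2: heading 173.0°; drift +1.0° → track 174.0°, groundspeed 157.8 kt
Leg 3: heading 65.2°; drift +7.3° → track 72.5°, groundspeed 132.0 kt
Leg 4: heading 27.9°; drift +3.9° → track 31.8°, groundspeed 122.7 kt
Leg 5: heading 149.0°; drift +3.7° → track 152.7°, groundspeed 155.4 kt

Leg 1: track=173.8°, groundspeed=157.8 kt
Leg 2: track=174.0°, groundspeed=157.8 kt
Leg 3: track=72.5°, groundspeed=132.0 kt
Leg 4: track=31.8°, groundspeed=122.7 kt
Leg 5: track=152.7°, groundspeed=155.4 kt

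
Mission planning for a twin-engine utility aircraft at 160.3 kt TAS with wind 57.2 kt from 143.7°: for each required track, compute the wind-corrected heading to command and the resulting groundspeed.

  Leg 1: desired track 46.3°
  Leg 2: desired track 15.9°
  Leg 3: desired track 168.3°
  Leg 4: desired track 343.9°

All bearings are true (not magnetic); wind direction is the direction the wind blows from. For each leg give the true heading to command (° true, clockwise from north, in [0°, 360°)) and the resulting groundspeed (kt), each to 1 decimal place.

Leg 1: heading=67.0°, groundspeed=157.3 kt
Leg 2: heading=32.3°, groundspeed=188.9 kt
Leg 3: heading=159.8°, groundspeed=106.5 kt
Leg 4: heading=351.0°, groundspeed=212.8 kt

Leg 1: desired track 46.3°; wind correction +20.7° → command heading 67.0°, groundspeed 157.3 kt
Leg 2: desired track 15.9°; wind correction +16.4° → command heading 32.3°, groundspeed 188.9 kt
Leg 3: desired track 168.3°; wind correction -8.5° → command heading 159.8°, groundspeed 106.5 kt
Leg 4: desired track 343.9°; wind correction +7.1° → command heading 351.0°, groundspeed 212.8 kt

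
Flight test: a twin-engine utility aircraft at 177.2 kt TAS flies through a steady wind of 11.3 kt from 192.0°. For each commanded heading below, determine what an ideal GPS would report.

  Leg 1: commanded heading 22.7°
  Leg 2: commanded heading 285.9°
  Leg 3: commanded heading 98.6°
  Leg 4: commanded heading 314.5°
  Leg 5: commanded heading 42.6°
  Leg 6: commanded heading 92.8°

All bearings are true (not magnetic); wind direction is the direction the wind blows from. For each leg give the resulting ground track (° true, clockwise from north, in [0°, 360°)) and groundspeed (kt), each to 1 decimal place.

Leg 1: heading 22.7°; drift -0.6° → track 22.1°, groundspeed 188.3 kt
Leg 2: heading 285.9°; drift +3.6° → track 289.5°, groundspeed 178.3 kt
Leg 3: heading 98.6°; drift -3.6° → track 95.0°, groundspeed 178.2 kt
Leg 4: heading 314.5°; drift +3.0° → track 317.5°, groundspeed 183.5 kt
Leg 5: heading 42.6°; drift -1.8° → track 40.8°, groundspeed 187.0 kt
Leg 6: heading 92.8°; drift -3.6° → track 89.2°, groundspeed 179.4 kt

Leg 1: track=22.1°, groundspeed=188.3 kt
Leg 2: track=289.5°, groundspeed=178.3 kt
Leg 3: track=95.0°, groundspeed=178.2 kt
Leg 4: track=317.5°, groundspeed=183.5 kt
Leg 5: track=40.8°, groundspeed=187.0 kt
Leg 6: track=89.2°, groundspeed=179.4 kt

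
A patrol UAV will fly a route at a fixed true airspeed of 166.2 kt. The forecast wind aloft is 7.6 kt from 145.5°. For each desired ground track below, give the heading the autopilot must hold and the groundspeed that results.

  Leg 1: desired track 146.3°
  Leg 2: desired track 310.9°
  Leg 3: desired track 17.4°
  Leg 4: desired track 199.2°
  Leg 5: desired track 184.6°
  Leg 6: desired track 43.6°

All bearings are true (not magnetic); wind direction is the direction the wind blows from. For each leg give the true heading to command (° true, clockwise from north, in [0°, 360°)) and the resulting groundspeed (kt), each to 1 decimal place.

Leg 1: desired track 146.3°; wind correction +0.0° → command heading 146.3°, groundspeed 158.6 kt
Leg 2: desired track 310.9°; wind correction -0.7° → command heading 310.2°, groundspeed 173.5 kt
Leg 3: desired track 17.4°; wind correction +2.1° → command heading 19.5°, groundspeed 170.8 kt
Leg 4: desired track 199.2°; wind correction -2.1° → command heading 197.1°, groundspeed 161.6 kt
Leg 5: desired track 184.6°; wind correction -1.7° → command heading 182.9°, groundspeed 160.2 kt
Leg 6: desired track 43.6°; wind correction +2.6° → command heading 46.2°, groundspeed 167.6 kt

Leg 1: heading=146.3°, groundspeed=158.6 kt
Leg 2: heading=310.2°, groundspeed=173.5 kt
Leg 3: heading=19.5°, groundspeed=170.8 kt
Leg 4: heading=197.1°, groundspeed=161.6 kt
Leg 5: heading=182.9°, groundspeed=160.2 kt
Leg 6: heading=46.2°, groundspeed=167.6 kt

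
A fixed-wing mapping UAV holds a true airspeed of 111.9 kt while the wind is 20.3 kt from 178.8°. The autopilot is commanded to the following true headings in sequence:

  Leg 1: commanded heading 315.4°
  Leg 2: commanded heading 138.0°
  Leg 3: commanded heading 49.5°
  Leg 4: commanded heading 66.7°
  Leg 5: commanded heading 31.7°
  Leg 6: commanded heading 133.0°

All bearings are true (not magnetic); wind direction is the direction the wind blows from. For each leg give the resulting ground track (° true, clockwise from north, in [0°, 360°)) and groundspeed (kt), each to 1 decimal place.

Leg 1: heading 315.4°; drift +6.3° → track 321.7°, groundspeed 127.4 kt
Leg 2: heading 138.0°; drift -7.8° → track 130.2°, groundspeed 97.4 kt
Leg 3: heading 49.5°; drift -7.2° → track 42.3°, groundspeed 125.7 kt
Leg 4: heading 66.7°; drift -8.9° → track 57.8°, groundspeed 121.0 kt
Leg 5: heading 31.7°; drift -4.9° → track 26.8°, groundspeed 129.4 kt
Leg 6: heading 133.0°; drift -8.5° → track 124.5°, groundspeed 98.8 kt

Leg 1: track=321.7°, groundspeed=127.4 kt
Leg 2: track=130.2°, groundspeed=97.4 kt
Leg 3: track=42.3°, groundspeed=125.7 kt
Leg 4: track=57.8°, groundspeed=121.0 kt
Leg 5: track=26.8°, groundspeed=129.4 kt
Leg 6: track=124.5°, groundspeed=98.8 kt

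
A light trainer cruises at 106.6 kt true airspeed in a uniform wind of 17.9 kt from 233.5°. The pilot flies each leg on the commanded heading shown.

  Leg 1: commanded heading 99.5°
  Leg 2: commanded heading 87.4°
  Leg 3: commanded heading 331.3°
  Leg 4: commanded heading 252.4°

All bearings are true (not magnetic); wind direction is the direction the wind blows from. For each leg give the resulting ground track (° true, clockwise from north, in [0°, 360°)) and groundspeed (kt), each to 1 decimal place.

Leg 1: heading 99.5°; drift -6.2° → track 93.3°, groundspeed 119.7 kt
Leg 2: heading 87.4°; drift -4.7° → track 82.7°, groundspeed 121.9 kt
Leg 3: heading 331.3°; drift +9.2° → track 340.5°, groundspeed 110.5 kt
Leg 4: heading 252.4°; drift +3.7° → track 256.1°, groundspeed 89.9 kt

Leg 1: track=93.3°, groundspeed=119.7 kt
Leg 2: track=82.7°, groundspeed=121.9 kt
Leg 3: track=340.5°, groundspeed=110.5 kt
Leg 4: track=256.1°, groundspeed=89.9 kt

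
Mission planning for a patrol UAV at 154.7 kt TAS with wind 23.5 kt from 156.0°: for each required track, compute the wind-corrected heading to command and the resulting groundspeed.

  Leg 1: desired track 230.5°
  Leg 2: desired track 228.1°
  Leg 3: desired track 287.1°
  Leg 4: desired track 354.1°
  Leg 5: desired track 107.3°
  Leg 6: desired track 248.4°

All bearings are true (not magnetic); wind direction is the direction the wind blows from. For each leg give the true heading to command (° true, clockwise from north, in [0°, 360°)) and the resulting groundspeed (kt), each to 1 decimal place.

Leg 1: desired track 230.5°; wind correction -8.4° → command heading 222.1°, groundspeed 146.8 kt
Leg 2: desired track 228.1°; wind correction -8.3° → command heading 219.8°, groundspeed 145.9 kt
Leg 3: desired track 287.1°; wind correction -6.6° → command heading 280.5°, groundspeed 169.1 kt
Leg 4: desired track 354.1°; wind correction +2.7° → command heading 356.8°, groundspeed 176.9 kt
Leg 5: desired track 107.3°; wind correction +6.6° → command heading 113.9°, groundspeed 138.2 kt
Leg 6: desired track 248.4°; wind correction -8.7° → command heading 239.7°, groundspeed 153.9 kt

Leg 1: heading=222.1°, groundspeed=146.8 kt
Leg 2: heading=219.8°, groundspeed=145.9 kt
Leg 3: heading=280.5°, groundspeed=169.1 kt
Leg 4: heading=356.8°, groundspeed=176.9 kt
Leg 5: heading=113.9°, groundspeed=138.2 kt
Leg 6: heading=239.7°, groundspeed=153.9 kt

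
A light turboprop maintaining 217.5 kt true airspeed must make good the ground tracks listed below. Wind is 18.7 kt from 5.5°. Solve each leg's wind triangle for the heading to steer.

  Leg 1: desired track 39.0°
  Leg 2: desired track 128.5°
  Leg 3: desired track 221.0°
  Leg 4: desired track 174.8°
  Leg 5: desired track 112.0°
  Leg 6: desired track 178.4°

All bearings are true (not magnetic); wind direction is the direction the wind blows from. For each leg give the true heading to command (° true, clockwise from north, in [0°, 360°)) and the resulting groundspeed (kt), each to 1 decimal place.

Leg 1: desired track 39.0°; wind correction -2.7° → command heading 36.3°, groundspeed 201.7 kt
Leg 2: desired track 128.5°; wind correction -4.1° → command heading 124.4°, groundspeed 227.1 kt
Leg 3: desired track 221.0°; wind correction +2.9° → command heading 223.9°, groundspeed 232.5 kt
Leg 4: desired track 174.8°; wind correction -0.9° → command heading 173.9°, groundspeed 235.8 kt
Leg 5: desired track 112.0°; wind correction -4.7° → command heading 107.3°, groundspeed 222.1 kt
Leg 6: desired track 178.4°; wind correction -0.6° → command heading 177.8°, groundspeed 236.0 kt

Leg 1: heading=36.3°, groundspeed=201.7 kt
Leg 2: heading=124.4°, groundspeed=227.1 kt
Leg 3: heading=223.9°, groundspeed=232.5 kt
Leg 4: heading=173.9°, groundspeed=235.8 kt
Leg 5: heading=107.3°, groundspeed=222.1 kt
Leg 6: heading=177.8°, groundspeed=236.0 kt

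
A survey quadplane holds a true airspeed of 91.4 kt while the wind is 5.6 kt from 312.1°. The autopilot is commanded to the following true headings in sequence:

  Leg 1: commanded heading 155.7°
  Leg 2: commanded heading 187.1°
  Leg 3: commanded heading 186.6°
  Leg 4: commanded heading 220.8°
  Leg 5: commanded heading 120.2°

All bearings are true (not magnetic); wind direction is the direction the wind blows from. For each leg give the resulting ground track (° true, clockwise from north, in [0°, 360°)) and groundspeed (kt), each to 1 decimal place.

Leg 1: heading 155.7°; drift -1.3° → track 154.4°, groundspeed 96.6 kt
Leg 2: heading 187.1°; drift -2.8° → track 184.3°, groundspeed 94.7 kt
Leg 3: heading 186.6°; drift -2.8° → track 183.8°, groundspeed 94.8 kt
Leg 4: heading 220.8°; drift -3.5° → track 217.3°, groundspeed 91.7 kt
Leg 5: heading 120.2°; drift +0.7° → track 120.9°, groundspeed 96.9 kt

Leg 1: track=154.4°, groundspeed=96.6 kt
Leg 2: track=184.3°, groundspeed=94.7 kt
Leg 3: track=183.8°, groundspeed=94.8 kt
Leg 4: track=217.3°, groundspeed=91.7 kt
Leg 5: track=120.9°, groundspeed=96.9 kt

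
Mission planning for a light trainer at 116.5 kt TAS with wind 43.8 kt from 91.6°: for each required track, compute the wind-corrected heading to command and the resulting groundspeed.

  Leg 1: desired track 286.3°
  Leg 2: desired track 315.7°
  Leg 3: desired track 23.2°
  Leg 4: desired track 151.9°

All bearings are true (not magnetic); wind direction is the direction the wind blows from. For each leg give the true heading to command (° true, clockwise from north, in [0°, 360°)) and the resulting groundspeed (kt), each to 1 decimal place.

Leg 1: heading=291.8°, groundspeed=158.3 kt
Leg 2: heading=330.9°, groundspeed=143.9 kt
Leg 3: heading=43.7°, groundspeed=93.0 kt
Leg 4: heading=132.8°, groundspeed=88.4 kt

Leg 1: desired track 286.3°; wind correction +5.5° → command heading 291.8°, groundspeed 158.3 kt
Leg 2: desired track 315.7°; wind correction +15.2° → command heading 330.9°, groundspeed 143.9 kt
Leg 3: desired track 23.2°; wind correction +20.5° → command heading 43.7°, groundspeed 93.0 kt
Leg 4: desired track 151.9°; wind correction -19.1° → command heading 132.8°, groundspeed 88.4 kt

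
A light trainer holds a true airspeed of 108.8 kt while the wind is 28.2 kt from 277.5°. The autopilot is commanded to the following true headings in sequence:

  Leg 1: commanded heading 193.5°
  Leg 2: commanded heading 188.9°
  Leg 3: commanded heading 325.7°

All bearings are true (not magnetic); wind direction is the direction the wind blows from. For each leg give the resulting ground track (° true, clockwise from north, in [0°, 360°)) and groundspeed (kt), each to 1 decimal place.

Leg 1: track=178.7°, groundspeed=109.5 kt
Leg 2: track=174.3°, groundspeed=111.7 kt
Leg 3: track=338.8°, groundspeed=92.4 kt

Leg 1: heading 193.5°; drift -14.8° → track 178.7°, groundspeed 109.5 kt
Leg 2: heading 188.9°; drift -14.6° → track 174.3°, groundspeed 111.7 kt
Leg 3: heading 325.7°; drift +13.1° → track 338.8°, groundspeed 92.4 kt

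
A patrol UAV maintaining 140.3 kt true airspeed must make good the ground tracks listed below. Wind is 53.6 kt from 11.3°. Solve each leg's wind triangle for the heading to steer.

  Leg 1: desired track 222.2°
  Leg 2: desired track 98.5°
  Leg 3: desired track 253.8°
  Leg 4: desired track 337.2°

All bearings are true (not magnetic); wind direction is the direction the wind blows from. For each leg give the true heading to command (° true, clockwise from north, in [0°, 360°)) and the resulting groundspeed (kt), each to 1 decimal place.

Leg 1: heading=233.5°, groundspeed=183.6 kt
Leg 2: heading=76.1°, groundspeed=127.1 kt
Leg 3: heading=273.6°, groundspeed=156.7 kt
Leg 4: heading=349.6°, groundspeed=92.7 kt

Leg 1: desired track 222.2°; wind correction +11.3° → command heading 233.5°, groundspeed 183.6 kt
Leg 2: desired track 98.5°; wind correction -22.4° → command heading 76.1°, groundspeed 127.1 kt
Leg 3: desired track 253.8°; wind correction +19.8° → command heading 273.6°, groundspeed 156.7 kt
Leg 4: desired track 337.2°; wind correction +12.4° → command heading 349.6°, groundspeed 92.7 kt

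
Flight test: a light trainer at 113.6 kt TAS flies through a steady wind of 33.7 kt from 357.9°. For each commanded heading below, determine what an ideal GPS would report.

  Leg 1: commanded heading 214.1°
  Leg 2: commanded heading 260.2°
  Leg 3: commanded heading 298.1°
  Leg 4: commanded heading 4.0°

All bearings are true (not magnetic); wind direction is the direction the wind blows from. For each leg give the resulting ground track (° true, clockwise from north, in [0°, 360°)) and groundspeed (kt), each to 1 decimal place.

Leg 1: heading 214.1°; drift -8.0° → track 206.1°, groundspeed 142.2 kt
Leg 2: heading 260.2°; drift -15.8° → track 244.4°, groundspeed 122.7 kt
Leg 3: heading 298.1°; drift -16.8° → track 281.3°, groundspeed 100.9 kt
Leg 4: heading 4.0°; drift +2.6° → track 6.6°, groundspeed 80.2 kt

Leg 1: track=206.1°, groundspeed=142.2 kt
Leg 2: track=244.4°, groundspeed=122.7 kt
Leg 3: track=281.3°, groundspeed=100.9 kt
Leg 4: track=6.6°, groundspeed=80.2 kt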